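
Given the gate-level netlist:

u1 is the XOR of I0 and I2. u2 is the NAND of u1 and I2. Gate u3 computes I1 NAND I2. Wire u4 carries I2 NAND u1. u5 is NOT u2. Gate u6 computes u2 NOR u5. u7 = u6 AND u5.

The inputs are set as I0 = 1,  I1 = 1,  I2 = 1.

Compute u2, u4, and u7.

u1 = I0 XOR I2 = 1 XOR 1 = 0
u2 = u1 NAND I2 = 0 NAND 1 = 1
u4 = I2 NAND u1 = 1 NAND 0 = 1
u5 = NOT u2 = NOT 1 = 0
u6 = u2 NOR u5 = 1 NOR 0 = 0
u7 = u6 AND u5 = 0 AND 0 = 0

u2 = 1, u4 = 1, u7 = 0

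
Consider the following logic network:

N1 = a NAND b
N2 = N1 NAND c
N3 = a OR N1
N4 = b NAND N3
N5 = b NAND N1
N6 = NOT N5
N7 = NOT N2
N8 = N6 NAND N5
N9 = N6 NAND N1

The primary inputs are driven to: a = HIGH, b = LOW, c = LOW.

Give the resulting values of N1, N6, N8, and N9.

N1 = HIGH; N6 = LOW; N8 = HIGH; N9 = HIGH

N1 = a NAND b = HIGH NAND LOW = HIGH
N5 = b NAND N1 = LOW NAND HIGH = HIGH
N6 = NOT N5 = NOT HIGH = LOW
N8 = N6 NAND N5 = LOW NAND HIGH = HIGH
N9 = N6 NAND N1 = LOW NAND HIGH = HIGH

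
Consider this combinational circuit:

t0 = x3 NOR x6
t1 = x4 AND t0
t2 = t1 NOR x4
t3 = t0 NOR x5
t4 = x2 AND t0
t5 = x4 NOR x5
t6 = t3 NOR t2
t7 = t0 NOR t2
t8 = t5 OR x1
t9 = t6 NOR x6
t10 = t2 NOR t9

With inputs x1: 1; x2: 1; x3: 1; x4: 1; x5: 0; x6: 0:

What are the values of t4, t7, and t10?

t4 = 0, t7 = 1, t10 = 0

t0 = x3 NOR x6 = 1 NOR 0 = 0
t1 = x4 AND t0 = 1 AND 0 = 0
t2 = t1 NOR x4 = 0 NOR 1 = 0
t3 = t0 NOR x5 = 0 NOR 0 = 1
t4 = x2 AND t0 = 1 AND 0 = 0
t6 = t3 NOR t2 = 1 NOR 0 = 0
t7 = t0 NOR t2 = 0 NOR 0 = 1
t9 = t6 NOR x6 = 0 NOR 0 = 1
t10 = t2 NOR t9 = 0 NOR 1 = 0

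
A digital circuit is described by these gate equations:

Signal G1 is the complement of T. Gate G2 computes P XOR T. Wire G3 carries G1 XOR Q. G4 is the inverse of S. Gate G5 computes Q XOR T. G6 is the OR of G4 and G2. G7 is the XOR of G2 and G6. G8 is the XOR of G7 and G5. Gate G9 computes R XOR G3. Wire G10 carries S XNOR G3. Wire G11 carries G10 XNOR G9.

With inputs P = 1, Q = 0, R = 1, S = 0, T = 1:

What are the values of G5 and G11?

G1 = NOT T = NOT 1 = 0
G3 = G1 XOR Q = 0 XOR 0 = 0
G5 = Q XOR T = 0 XOR 1 = 1
G9 = R XOR G3 = 1 XOR 0 = 1
G10 = S XNOR G3 = 0 XNOR 0 = 1
G11 = G10 XNOR G9 = 1 XNOR 1 = 1

G5 = 1, G11 = 1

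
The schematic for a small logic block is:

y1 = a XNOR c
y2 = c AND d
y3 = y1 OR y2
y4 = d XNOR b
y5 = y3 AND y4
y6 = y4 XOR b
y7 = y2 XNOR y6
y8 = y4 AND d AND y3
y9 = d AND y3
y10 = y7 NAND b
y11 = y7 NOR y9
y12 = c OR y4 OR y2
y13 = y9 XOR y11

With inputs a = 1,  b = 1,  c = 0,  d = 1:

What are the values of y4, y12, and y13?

y1 = a XNOR c = 1 XNOR 0 = 0
y2 = c AND d = 0 AND 1 = 0
y3 = y1 OR y2 = 0 OR 0 = 0
y4 = d XNOR b = 1 XNOR 1 = 1
y6 = y4 XOR b = 1 XOR 1 = 0
y7 = y2 XNOR y6 = 0 XNOR 0 = 1
y9 = d AND y3 = 1 AND 0 = 0
y11 = y7 NOR y9 = 1 NOR 0 = 0
y12 = c OR y4 OR y2 = 0 OR 1 OR 0 = 1
y13 = y9 XOR y11 = 0 XOR 0 = 0

y4 = 1, y12 = 1, y13 = 0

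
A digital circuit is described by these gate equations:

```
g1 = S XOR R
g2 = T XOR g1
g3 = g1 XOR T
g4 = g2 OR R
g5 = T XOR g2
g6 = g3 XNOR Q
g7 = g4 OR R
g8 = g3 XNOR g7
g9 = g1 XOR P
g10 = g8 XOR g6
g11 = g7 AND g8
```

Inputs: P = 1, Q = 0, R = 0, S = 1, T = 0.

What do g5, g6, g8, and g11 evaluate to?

g1 = S XOR R = 1 XOR 0 = 1
g2 = T XOR g1 = 0 XOR 1 = 1
g3 = g1 XOR T = 1 XOR 0 = 1
g4 = g2 OR R = 1 OR 0 = 1
g5 = T XOR g2 = 0 XOR 1 = 1
g6 = g3 XNOR Q = 1 XNOR 0 = 0
g7 = g4 OR R = 1 OR 0 = 1
g8 = g3 XNOR g7 = 1 XNOR 1 = 1
g11 = g7 AND g8 = 1 AND 1 = 1

g5 = 1, g6 = 0, g8 = 1, g11 = 1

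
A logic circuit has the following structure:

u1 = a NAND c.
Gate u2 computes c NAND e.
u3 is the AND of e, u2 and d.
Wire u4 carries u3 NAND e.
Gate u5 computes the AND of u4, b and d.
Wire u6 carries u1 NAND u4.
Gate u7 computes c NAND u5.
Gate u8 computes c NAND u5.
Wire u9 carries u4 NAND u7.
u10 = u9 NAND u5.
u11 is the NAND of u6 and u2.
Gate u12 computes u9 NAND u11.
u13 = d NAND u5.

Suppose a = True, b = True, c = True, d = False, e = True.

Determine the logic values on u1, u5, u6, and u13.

u1 = a NAND c = True NAND True = False
u2 = c NAND e = True NAND True = False
u3 = e AND u2 AND d = True AND False AND False = False
u4 = u3 NAND e = False NAND True = True
u5 = u4 AND b AND d = True AND True AND False = False
u6 = u1 NAND u4 = False NAND True = True
u13 = d NAND u5 = False NAND False = True

u1 = False, u5 = False, u6 = True, u13 = True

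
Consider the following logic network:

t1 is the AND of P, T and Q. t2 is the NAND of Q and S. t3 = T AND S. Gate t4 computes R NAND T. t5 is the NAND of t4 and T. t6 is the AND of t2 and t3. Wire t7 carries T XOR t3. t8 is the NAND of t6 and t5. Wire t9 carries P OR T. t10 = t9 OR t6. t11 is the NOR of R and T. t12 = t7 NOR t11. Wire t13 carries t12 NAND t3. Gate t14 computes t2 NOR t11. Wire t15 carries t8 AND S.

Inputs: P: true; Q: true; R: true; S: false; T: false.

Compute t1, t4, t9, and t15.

t1 = false  t4 = true  t9 = true  t15 = false

t1 = P AND T AND Q = true AND false AND true = false
t2 = Q NAND S = true NAND false = true
t3 = T AND S = false AND false = false
t4 = R NAND T = true NAND false = true
t5 = t4 NAND T = true NAND false = true
t6 = t2 AND t3 = true AND false = false
t8 = t6 NAND t5 = false NAND true = true
t9 = P OR T = true OR false = true
t15 = t8 AND S = true AND false = false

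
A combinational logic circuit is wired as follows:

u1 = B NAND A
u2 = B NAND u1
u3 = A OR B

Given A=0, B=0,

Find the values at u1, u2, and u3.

u1 = B NAND A = 0 NAND 0 = 1
u2 = B NAND u1 = 0 NAND 1 = 1
u3 = A OR B = 0 OR 0 = 0

u1 = 1, u2 = 1, u3 = 0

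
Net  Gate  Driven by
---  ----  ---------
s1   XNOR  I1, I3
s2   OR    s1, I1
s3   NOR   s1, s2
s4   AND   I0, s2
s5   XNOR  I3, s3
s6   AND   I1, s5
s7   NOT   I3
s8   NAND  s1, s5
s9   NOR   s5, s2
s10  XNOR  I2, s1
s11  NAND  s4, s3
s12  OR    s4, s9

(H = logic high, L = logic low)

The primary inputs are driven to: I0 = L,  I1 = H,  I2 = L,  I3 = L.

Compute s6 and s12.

s6 = H  s12 = L

s1 = I1 XNOR I3 = H XNOR L = L
s2 = s1 OR I1 = L OR H = H
s3 = s1 NOR s2 = L NOR H = L
s4 = I0 AND s2 = L AND H = L
s5 = I3 XNOR s3 = L XNOR L = H
s6 = I1 AND s5 = H AND H = H
s9 = s5 NOR s2 = H NOR H = L
s12 = s4 OR s9 = L OR L = L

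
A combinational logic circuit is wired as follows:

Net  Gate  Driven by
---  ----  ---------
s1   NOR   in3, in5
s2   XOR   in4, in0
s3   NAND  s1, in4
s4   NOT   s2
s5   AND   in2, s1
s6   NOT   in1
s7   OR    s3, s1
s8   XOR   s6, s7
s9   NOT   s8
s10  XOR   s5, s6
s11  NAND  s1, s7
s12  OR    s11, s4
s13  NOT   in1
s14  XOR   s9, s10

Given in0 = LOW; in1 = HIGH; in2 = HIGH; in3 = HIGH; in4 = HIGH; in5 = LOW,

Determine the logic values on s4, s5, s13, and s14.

s4 = LOW  s5 = LOW  s13 = LOW  s14 = LOW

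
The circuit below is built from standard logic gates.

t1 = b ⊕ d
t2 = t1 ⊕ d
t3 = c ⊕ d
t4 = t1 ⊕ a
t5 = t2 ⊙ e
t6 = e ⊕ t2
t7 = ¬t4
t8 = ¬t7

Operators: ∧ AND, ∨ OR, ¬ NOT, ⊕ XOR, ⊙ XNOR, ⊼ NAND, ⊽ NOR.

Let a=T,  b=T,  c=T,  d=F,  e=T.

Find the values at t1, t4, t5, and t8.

t1 = b XOR d = T XOR F = T
t2 = t1 XOR d = T XOR F = T
t4 = t1 XOR a = T XOR T = F
t5 = t2 XNOR e = T XNOR T = T
t7 = NOT t4 = NOT F = T
t8 = NOT t7 = NOT T = F

t1 = T, t4 = F, t5 = T, t8 = F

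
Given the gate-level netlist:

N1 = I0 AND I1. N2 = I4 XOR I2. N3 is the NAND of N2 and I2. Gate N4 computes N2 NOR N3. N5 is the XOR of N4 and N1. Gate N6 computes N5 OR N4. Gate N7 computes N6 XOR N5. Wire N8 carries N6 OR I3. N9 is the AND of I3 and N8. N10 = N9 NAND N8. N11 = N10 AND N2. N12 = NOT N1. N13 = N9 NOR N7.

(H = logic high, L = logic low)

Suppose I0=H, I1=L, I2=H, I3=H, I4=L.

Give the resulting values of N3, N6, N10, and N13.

N1 = I0 AND I1 = H AND L = L
N2 = I4 XOR I2 = L XOR H = H
N3 = N2 NAND I2 = H NAND H = L
N4 = N2 NOR N3 = H NOR L = L
N5 = N4 XOR N1 = L XOR L = L
N6 = N5 OR N4 = L OR L = L
N7 = N6 XOR N5 = L XOR L = L
N8 = N6 OR I3 = L OR H = H
N9 = I3 AND N8 = H AND H = H
N10 = N9 NAND N8 = H NAND H = L
N13 = N9 NOR N7 = H NOR L = L

N3 = L  N6 = L  N10 = L  N13 = L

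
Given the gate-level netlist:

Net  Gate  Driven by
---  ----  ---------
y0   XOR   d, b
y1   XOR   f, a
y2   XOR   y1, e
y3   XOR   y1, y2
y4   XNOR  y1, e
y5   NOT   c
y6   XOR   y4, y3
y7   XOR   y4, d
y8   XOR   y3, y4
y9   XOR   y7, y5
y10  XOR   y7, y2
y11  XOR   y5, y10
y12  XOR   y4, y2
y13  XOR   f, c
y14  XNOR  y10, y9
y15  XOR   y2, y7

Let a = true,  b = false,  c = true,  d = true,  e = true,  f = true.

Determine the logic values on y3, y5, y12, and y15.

y1 = f XOR a = true XOR true = false
y2 = y1 XOR e = false XOR true = true
y3 = y1 XOR y2 = false XOR true = true
y4 = y1 XNOR e = false XNOR true = false
y5 = NOT c = NOT true = false
y7 = y4 XOR d = false XOR true = true
y12 = y4 XOR y2 = false XOR true = true
y15 = y2 XOR y7 = true XOR true = false

y3 = true, y5 = false, y12 = true, y15 = false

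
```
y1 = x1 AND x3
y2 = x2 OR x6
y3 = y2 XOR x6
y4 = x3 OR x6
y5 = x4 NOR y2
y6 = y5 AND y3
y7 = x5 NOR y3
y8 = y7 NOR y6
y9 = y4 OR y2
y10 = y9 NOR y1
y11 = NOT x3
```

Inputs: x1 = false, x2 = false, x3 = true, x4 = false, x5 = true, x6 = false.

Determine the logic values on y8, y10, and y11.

y8 = true  y10 = false  y11 = false

y1 = x1 AND x3 = false AND true = false
y2 = x2 OR x6 = false OR false = false
y3 = y2 XOR x6 = false XOR false = false
y4 = x3 OR x6 = true OR false = true
y5 = x4 NOR y2 = false NOR false = true
y6 = y5 AND y3 = true AND false = false
y7 = x5 NOR y3 = true NOR false = false
y8 = y7 NOR y6 = false NOR false = true
y9 = y4 OR y2 = true OR false = true
y10 = y9 NOR y1 = true NOR false = false
y11 = NOT x3 = NOT true = false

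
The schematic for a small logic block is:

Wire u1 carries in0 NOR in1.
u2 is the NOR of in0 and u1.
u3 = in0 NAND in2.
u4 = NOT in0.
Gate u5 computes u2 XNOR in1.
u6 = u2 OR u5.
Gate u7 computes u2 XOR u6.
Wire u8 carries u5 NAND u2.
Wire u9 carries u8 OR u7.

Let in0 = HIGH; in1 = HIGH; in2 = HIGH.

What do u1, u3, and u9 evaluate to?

u1 = in0 NOR in1 = HIGH NOR HIGH = LOW
u2 = in0 NOR u1 = HIGH NOR LOW = LOW
u3 = in0 NAND in2 = HIGH NAND HIGH = LOW
u5 = u2 XNOR in1 = LOW XNOR HIGH = LOW
u6 = u2 OR u5 = LOW OR LOW = LOW
u7 = u2 XOR u6 = LOW XOR LOW = LOW
u8 = u5 NAND u2 = LOW NAND LOW = HIGH
u9 = u8 OR u7 = HIGH OR LOW = HIGH

u1 = LOW, u3 = LOW, u9 = HIGH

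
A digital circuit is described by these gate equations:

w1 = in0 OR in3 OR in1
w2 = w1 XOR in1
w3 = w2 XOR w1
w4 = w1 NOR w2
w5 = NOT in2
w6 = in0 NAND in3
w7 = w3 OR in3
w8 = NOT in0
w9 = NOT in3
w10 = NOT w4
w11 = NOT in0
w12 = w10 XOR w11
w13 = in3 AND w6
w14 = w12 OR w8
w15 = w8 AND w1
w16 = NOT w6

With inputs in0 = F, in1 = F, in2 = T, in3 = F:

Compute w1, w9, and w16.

w1 = in0 OR in3 OR in1 = F OR F OR F = F
w6 = in0 NAND in3 = F NAND F = T
w9 = NOT in3 = NOT F = T
w16 = NOT w6 = NOT T = F

w1 = F; w9 = T; w16 = F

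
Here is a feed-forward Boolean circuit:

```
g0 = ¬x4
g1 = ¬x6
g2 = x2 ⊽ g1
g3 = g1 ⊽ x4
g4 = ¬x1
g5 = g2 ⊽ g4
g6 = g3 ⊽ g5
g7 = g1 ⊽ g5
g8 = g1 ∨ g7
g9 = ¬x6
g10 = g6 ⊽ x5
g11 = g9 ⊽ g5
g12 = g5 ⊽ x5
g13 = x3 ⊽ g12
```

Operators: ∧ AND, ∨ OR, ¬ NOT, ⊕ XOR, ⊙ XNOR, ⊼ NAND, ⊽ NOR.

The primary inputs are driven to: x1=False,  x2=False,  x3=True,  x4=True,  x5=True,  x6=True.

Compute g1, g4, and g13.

g1 = NOT x6 = NOT True = False
g2 = x2 NOR g1 = False NOR False = True
g4 = NOT x1 = NOT False = True
g5 = g2 NOR g4 = True NOR True = False
g12 = g5 NOR x5 = False NOR True = False
g13 = x3 NOR g12 = True NOR False = False

g1 = False, g4 = True, g13 = False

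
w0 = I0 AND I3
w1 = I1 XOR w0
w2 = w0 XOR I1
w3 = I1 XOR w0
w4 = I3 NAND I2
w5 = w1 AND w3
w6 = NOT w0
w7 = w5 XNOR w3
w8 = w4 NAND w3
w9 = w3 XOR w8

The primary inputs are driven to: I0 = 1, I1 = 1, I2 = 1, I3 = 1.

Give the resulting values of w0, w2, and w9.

w0 = I0 AND I3 = 1 AND 1 = 1
w2 = w0 XOR I1 = 1 XOR 1 = 0
w3 = I1 XOR w0 = 1 XOR 1 = 0
w4 = I3 NAND I2 = 1 NAND 1 = 0
w8 = w4 NAND w3 = 0 NAND 0 = 1
w9 = w3 XOR w8 = 0 XOR 1 = 1

w0 = 1, w2 = 0, w9 = 1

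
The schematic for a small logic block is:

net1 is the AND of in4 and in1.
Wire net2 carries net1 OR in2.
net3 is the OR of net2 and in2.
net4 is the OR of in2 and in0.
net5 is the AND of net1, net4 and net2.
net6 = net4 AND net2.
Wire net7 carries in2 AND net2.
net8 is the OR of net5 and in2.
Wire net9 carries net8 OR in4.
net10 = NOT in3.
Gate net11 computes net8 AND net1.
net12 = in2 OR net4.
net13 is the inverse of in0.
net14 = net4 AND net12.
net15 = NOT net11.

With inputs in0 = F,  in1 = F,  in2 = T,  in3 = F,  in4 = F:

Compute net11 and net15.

net1 = in4 AND in1 = F AND F = F
net2 = net1 OR in2 = F OR T = T
net4 = in2 OR in0 = T OR F = T
net5 = net1 AND net4 AND net2 = F AND T AND T = F
net8 = net5 OR in2 = F OR T = T
net11 = net8 AND net1 = T AND F = F
net15 = NOT net11 = NOT F = T

net11 = F, net15 = T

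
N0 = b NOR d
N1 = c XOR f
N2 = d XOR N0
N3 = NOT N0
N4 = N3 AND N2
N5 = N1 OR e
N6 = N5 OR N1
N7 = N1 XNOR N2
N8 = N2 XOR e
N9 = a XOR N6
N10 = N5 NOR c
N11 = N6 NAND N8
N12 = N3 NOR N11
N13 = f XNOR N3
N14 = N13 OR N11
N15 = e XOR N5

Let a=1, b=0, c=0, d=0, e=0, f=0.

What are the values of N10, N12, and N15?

N10 = 1, N12 = 0, N15 = 0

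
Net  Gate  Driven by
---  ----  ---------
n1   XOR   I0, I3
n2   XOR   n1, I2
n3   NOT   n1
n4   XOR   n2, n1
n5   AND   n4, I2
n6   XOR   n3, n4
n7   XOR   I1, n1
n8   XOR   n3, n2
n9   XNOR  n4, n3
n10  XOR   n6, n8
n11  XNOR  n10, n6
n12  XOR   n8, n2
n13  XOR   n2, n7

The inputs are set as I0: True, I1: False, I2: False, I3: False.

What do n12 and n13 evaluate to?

n1 = I0 XOR I3 = True XOR False = True
n2 = n1 XOR I2 = True XOR False = True
n3 = NOT n1 = NOT True = False
n7 = I1 XOR n1 = False XOR True = True
n8 = n3 XOR n2 = False XOR True = True
n12 = n8 XOR n2 = True XOR True = False
n13 = n2 XOR n7 = True XOR True = False

n12 = False; n13 = False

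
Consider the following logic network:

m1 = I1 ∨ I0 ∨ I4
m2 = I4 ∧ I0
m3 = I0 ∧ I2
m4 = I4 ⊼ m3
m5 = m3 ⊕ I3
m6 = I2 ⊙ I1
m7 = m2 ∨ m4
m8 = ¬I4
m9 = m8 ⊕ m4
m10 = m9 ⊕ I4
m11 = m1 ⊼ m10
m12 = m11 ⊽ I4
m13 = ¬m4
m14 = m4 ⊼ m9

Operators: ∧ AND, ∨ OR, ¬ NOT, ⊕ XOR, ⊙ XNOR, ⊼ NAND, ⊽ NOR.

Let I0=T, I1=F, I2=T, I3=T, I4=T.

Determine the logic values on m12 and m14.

m12 = F, m14 = T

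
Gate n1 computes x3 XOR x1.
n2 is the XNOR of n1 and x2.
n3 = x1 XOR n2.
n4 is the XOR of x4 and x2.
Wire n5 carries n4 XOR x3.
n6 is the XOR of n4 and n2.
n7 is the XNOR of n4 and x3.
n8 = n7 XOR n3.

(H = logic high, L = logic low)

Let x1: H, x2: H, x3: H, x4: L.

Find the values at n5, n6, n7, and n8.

n5 = L  n6 = H  n7 = H  n8 = L

n1 = x3 XOR x1 = H XOR H = L
n2 = n1 XNOR x2 = L XNOR H = L
n3 = x1 XOR n2 = H XOR L = H
n4 = x4 XOR x2 = L XOR H = H
n5 = n4 XOR x3 = H XOR H = L
n6 = n4 XOR n2 = H XOR L = H
n7 = n4 XNOR x3 = H XNOR H = H
n8 = n7 XOR n3 = H XOR H = L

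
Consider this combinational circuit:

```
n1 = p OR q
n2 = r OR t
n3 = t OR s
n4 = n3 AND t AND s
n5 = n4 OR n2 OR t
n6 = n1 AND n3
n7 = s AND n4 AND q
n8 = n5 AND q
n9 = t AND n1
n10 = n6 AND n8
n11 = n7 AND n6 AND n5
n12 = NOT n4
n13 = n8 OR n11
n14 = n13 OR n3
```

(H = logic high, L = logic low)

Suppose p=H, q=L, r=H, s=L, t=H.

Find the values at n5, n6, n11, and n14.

n5 = H  n6 = H  n11 = L  n14 = H

n1 = p OR q = H OR L = H
n2 = r OR t = H OR H = H
n3 = t OR s = H OR L = H
n4 = n3 AND t AND s = H AND H AND L = L
n5 = n4 OR n2 OR t = L OR H OR H = H
n6 = n1 AND n3 = H AND H = H
n7 = s AND n4 AND q = L AND L AND L = L
n8 = n5 AND q = H AND L = L
n11 = n7 AND n6 AND n5 = L AND H AND H = L
n13 = n8 OR n11 = L OR L = L
n14 = n13 OR n3 = L OR H = H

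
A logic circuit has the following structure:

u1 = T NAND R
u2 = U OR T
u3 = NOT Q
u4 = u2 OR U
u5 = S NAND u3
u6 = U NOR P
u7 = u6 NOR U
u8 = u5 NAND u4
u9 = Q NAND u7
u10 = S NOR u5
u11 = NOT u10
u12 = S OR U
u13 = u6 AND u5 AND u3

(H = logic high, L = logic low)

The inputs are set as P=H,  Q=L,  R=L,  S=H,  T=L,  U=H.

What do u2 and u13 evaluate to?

u2 = H, u13 = L

u2 = U OR T = H OR L = H
u3 = NOT Q = NOT L = H
u5 = S NAND u3 = H NAND H = L
u6 = U NOR P = H NOR H = L
u13 = u6 AND u5 AND u3 = L AND L AND H = L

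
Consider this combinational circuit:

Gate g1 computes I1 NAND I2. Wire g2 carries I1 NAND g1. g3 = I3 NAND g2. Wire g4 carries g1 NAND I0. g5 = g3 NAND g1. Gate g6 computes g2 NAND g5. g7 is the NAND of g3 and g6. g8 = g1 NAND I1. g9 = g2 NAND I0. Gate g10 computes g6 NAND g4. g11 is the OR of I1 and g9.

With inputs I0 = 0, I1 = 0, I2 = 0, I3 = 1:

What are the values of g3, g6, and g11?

g3 = 0  g6 = 0  g11 = 1

g1 = I1 NAND I2 = 0 NAND 0 = 1
g2 = I1 NAND g1 = 0 NAND 1 = 1
g3 = I3 NAND g2 = 1 NAND 1 = 0
g5 = g3 NAND g1 = 0 NAND 1 = 1
g6 = g2 NAND g5 = 1 NAND 1 = 0
g9 = g2 NAND I0 = 1 NAND 0 = 1
g11 = I1 OR g9 = 0 OR 1 = 1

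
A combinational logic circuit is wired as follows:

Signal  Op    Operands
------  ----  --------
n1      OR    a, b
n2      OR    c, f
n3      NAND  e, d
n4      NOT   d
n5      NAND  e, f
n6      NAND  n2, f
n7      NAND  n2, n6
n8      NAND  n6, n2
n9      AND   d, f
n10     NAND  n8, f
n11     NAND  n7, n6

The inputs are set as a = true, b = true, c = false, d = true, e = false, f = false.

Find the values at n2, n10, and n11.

n2 = c OR f = false OR false = false
n6 = n2 NAND f = false NAND false = true
n7 = n2 NAND n6 = false NAND true = true
n8 = n6 NAND n2 = true NAND false = true
n10 = n8 NAND f = true NAND false = true
n11 = n7 NAND n6 = true NAND true = false

n2 = false; n10 = true; n11 = false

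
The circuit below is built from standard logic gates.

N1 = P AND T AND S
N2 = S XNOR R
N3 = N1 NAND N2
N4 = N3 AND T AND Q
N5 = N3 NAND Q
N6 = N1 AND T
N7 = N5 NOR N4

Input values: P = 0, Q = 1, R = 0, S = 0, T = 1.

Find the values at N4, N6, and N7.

N1 = P AND T AND S = 0 AND 1 AND 0 = 0
N2 = S XNOR R = 0 XNOR 0 = 1
N3 = N1 NAND N2 = 0 NAND 1 = 1
N4 = N3 AND T AND Q = 1 AND 1 AND 1 = 1
N5 = N3 NAND Q = 1 NAND 1 = 0
N6 = N1 AND T = 0 AND 1 = 0
N7 = N5 NOR N4 = 0 NOR 1 = 0

N4 = 1, N6 = 0, N7 = 0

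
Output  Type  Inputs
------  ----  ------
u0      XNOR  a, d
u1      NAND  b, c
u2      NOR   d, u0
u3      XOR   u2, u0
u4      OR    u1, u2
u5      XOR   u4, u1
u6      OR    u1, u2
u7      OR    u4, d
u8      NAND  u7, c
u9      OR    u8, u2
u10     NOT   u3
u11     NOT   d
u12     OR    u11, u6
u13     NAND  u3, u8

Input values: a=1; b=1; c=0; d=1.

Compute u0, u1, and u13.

u0 = a XNOR d = 1 XNOR 1 = 1
u1 = b NAND c = 1 NAND 0 = 1
u2 = d NOR u0 = 1 NOR 1 = 0
u3 = u2 XOR u0 = 0 XOR 1 = 1
u4 = u1 OR u2 = 1 OR 0 = 1
u7 = u4 OR d = 1 OR 1 = 1
u8 = u7 NAND c = 1 NAND 0 = 1
u13 = u3 NAND u8 = 1 NAND 1 = 0

u0 = 1; u1 = 1; u13 = 0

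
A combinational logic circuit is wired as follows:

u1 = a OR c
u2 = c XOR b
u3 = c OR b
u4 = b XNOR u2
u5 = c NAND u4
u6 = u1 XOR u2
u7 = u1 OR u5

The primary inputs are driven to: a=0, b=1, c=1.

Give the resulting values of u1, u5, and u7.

u1 = 1, u5 = 1, u7 = 1

u1 = a OR c = 0 OR 1 = 1
u2 = c XOR b = 1 XOR 1 = 0
u4 = b XNOR u2 = 1 XNOR 0 = 0
u5 = c NAND u4 = 1 NAND 0 = 1
u7 = u1 OR u5 = 1 OR 1 = 1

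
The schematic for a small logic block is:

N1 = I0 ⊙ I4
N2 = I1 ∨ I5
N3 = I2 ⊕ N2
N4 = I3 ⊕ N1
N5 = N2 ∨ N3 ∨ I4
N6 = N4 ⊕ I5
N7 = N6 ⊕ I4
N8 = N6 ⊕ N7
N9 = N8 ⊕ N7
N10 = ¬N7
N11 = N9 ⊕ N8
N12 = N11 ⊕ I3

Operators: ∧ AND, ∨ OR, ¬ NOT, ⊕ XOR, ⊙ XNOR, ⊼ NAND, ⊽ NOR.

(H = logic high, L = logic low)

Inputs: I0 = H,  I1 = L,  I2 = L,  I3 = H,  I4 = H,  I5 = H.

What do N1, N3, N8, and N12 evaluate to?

N1 = H  N3 = H  N8 = H  N12 = H

N1 = I0 XNOR I4 = H XNOR H = H
N2 = I1 OR I5 = L OR H = H
N3 = I2 XOR N2 = L XOR H = H
N4 = I3 XOR N1 = H XOR H = L
N6 = N4 XOR I5 = L XOR H = H
N7 = N6 XOR I4 = H XOR H = L
N8 = N6 XOR N7 = H XOR L = H
N9 = N8 XOR N7 = H XOR L = H
N11 = N9 XOR N8 = H XOR H = L
N12 = N11 XOR I3 = L XOR H = H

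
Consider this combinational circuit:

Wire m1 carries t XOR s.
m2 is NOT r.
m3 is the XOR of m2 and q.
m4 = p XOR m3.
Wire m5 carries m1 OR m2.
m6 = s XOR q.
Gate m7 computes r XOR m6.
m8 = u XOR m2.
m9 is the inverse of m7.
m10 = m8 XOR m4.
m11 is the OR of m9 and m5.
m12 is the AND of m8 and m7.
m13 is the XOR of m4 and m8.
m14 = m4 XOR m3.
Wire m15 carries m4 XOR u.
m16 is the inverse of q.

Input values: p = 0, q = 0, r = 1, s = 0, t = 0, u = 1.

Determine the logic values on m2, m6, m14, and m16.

m2 = 0  m6 = 0  m14 = 0  m16 = 1

m2 = NOT r = NOT 1 = 0
m3 = m2 XOR q = 0 XOR 0 = 0
m4 = p XOR m3 = 0 XOR 0 = 0
m6 = s XOR q = 0 XOR 0 = 0
m14 = m4 XOR m3 = 0 XOR 0 = 0
m16 = NOT q = NOT 0 = 1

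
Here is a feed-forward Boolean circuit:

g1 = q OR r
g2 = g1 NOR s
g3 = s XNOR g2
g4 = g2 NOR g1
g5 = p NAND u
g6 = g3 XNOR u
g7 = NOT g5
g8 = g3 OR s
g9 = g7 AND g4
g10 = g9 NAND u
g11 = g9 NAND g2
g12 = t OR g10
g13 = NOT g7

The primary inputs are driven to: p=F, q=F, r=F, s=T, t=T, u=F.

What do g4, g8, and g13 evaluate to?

g4 = T  g8 = T  g13 = T

g1 = q OR r = F OR F = F
g2 = g1 NOR s = F NOR T = F
g3 = s XNOR g2 = T XNOR F = F
g4 = g2 NOR g1 = F NOR F = T
g5 = p NAND u = F NAND F = T
g7 = NOT g5 = NOT T = F
g8 = g3 OR s = F OR T = T
g13 = NOT g7 = NOT F = T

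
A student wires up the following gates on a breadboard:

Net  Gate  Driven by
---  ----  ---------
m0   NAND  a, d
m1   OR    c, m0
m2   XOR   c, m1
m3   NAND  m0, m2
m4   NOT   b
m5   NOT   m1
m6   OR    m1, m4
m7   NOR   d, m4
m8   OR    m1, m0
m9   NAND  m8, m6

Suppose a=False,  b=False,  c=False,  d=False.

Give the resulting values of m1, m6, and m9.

m1 = True, m6 = True, m9 = False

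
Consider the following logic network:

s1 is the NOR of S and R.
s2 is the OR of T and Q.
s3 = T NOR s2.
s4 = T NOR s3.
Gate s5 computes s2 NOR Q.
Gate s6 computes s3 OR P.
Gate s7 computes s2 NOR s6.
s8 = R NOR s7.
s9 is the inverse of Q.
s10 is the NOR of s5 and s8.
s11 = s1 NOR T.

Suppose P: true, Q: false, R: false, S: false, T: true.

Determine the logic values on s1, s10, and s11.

s1 = S NOR R = false NOR false = true
s2 = T OR Q = true OR false = true
s3 = T NOR s2 = true NOR true = false
s5 = s2 NOR Q = true NOR false = false
s6 = s3 OR P = false OR true = true
s7 = s2 NOR s6 = true NOR true = false
s8 = R NOR s7 = false NOR false = true
s10 = s5 NOR s8 = false NOR true = false
s11 = s1 NOR T = true NOR true = false

s1 = true, s10 = false, s11 = false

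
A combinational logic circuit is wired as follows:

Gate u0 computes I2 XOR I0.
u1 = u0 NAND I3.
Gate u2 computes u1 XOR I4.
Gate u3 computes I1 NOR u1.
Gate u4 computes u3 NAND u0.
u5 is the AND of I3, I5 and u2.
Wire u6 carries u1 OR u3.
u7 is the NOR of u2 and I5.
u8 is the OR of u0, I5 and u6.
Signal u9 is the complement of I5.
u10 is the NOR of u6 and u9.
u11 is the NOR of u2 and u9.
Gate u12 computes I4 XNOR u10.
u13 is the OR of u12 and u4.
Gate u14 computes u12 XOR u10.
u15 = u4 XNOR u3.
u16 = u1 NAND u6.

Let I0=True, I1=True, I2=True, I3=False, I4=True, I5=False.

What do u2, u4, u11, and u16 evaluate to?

u2 = False; u4 = True; u11 = False; u16 = False

u0 = I2 XOR I0 = True XOR True = False
u1 = u0 NAND I3 = False NAND False = True
u2 = u1 XOR I4 = True XOR True = False
u3 = I1 NOR u1 = True NOR True = False
u4 = u3 NAND u0 = False NAND False = True
u6 = u1 OR u3 = True OR False = True
u9 = NOT I5 = NOT False = True
u11 = u2 NOR u9 = False NOR True = False
u16 = u1 NAND u6 = True NAND True = False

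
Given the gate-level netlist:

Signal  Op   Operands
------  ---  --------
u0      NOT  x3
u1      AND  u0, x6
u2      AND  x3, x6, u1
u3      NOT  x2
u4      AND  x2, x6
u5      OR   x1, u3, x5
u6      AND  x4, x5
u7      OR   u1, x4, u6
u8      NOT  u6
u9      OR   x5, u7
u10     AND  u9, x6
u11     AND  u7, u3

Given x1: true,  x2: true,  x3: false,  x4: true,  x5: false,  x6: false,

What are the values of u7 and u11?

u7 = true; u11 = false

u0 = NOT x3 = NOT false = true
u1 = u0 AND x6 = true AND false = false
u3 = NOT x2 = NOT true = false
u6 = x4 AND x5 = true AND false = false
u7 = u1 OR x4 OR u6 = false OR true OR false = true
u11 = u7 AND u3 = true AND false = false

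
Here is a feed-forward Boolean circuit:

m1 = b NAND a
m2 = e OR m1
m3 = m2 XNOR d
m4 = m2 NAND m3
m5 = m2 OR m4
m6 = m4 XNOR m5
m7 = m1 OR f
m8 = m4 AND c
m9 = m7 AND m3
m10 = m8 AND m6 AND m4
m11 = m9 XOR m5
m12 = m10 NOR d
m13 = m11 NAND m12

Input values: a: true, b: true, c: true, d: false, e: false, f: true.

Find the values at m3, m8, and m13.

m1 = b NAND a = true NAND true = false
m2 = e OR m1 = false OR false = false
m3 = m2 XNOR d = false XNOR false = true
m4 = m2 NAND m3 = false NAND true = true
m5 = m2 OR m4 = false OR true = true
m6 = m4 XNOR m5 = true XNOR true = true
m7 = m1 OR f = false OR true = true
m8 = m4 AND c = true AND true = true
m9 = m7 AND m3 = true AND true = true
m10 = m8 AND m6 AND m4 = true AND true AND true = true
m11 = m9 XOR m5 = true XOR true = false
m12 = m10 NOR d = true NOR false = false
m13 = m11 NAND m12 = false NAND false = true

m3 = true, m8 = true, m13 = true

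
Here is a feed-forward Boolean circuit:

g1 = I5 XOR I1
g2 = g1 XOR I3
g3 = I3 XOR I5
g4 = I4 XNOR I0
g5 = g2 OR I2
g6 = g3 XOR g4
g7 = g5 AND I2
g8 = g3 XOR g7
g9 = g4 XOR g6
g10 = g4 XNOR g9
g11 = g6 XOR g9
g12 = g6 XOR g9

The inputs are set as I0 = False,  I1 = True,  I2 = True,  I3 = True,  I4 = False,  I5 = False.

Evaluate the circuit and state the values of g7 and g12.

g1 = I5 XOR I1 = False XOR True = True
g2 = g1 XOR I3 = True XOR True = False
g3 = I3 XOR I5 = True XOR False = True
g4 = I4 XNOR I0 = False XNOR False = True
g5 = g2 OR I2 = False OR True = True
g6 = g3 XOR g4 = True XOR True = False
g7 = g5 AND I2 = True AND True = True
g9 = g4 XOR g6 = True XOR False = True
g12 = g6 XOR g9 = False XOR True = True

g7 = True; g12 = True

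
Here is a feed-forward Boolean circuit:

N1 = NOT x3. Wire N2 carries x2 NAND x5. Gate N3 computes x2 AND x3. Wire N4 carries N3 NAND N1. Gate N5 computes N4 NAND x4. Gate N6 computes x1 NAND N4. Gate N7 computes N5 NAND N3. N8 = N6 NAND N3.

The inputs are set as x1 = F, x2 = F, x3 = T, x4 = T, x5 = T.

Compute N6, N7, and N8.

N1 = NOT x3 = NOT T = F
N3 = x2 AND x3 = F AND T = F
N4 = N3 NAND N1 = F NAND F = T
N5 = N4 NAND x4 = T NAND T = F
N6 = x1 NAND N4 = F NAND T = T
N7 = N5 NAND N3 = F NAND F = T
N8 = N6 NAND N3 = T NAND F = T

N6 = T, N7 = T, N8 = T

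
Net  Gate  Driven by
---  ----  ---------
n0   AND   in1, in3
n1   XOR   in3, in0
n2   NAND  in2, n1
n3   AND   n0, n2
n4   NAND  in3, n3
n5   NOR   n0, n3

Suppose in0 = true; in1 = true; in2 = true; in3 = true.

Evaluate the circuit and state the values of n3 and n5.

n0 = in1 AND in3 = true AND true = true
n1 = in3 XOR in0 = true XOR true = false
n2 = in2 NAND n1 = true NAND false = true
n3 = n0 AND n2 = true AND true = true
n5 = n0 NOR n3 = true NOR true = false

n3 = true; n5 = false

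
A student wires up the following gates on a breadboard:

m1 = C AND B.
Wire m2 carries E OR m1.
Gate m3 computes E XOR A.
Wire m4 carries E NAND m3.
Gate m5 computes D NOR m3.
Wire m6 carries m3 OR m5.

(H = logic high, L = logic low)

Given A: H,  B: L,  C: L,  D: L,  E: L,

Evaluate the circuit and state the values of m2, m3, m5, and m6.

m2 = L  m3 = H  m5 = L  m6 = H

m1 = C AND B = L AND L = L
m2 = E OR m1 = L OR L = L
m3 = E XOR A = L XOR H = H
m5 = D NOR m3 = L NOR H = L
m6 = m3 OR m5 = H OR L = H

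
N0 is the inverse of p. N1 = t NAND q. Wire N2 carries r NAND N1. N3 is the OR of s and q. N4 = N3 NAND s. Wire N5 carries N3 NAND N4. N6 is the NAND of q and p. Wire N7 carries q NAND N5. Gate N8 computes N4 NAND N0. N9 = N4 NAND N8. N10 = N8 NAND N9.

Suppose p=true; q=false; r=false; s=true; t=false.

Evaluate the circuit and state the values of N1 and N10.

N1 = true, N10 = false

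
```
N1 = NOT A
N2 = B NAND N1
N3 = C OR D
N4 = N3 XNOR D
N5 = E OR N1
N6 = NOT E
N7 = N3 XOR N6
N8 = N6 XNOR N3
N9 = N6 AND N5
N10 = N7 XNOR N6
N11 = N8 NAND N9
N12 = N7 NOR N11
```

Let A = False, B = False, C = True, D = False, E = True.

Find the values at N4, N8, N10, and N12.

N4 = False, N8 = False, N10 = False, N12 = False

N1 = NOT A = NOT False = True
N3 = C OR D = True OR False = True
N4 = N3 XNOR D = True XNOR False = False
N5 = E OR N1 = True OR True = True
N6 = NOT E = NOT True = False
N7 = N3 XOR N6 = True XOR False = True
N8 = N6 XNOR N3 = False XNOR True = False
N9 = N6 AND N5 = False AND True = False
N10 = N7 XNOR N6 = True XNOR False = False
N11 = N8 NAND N9 = False NAND False = True
N12 = N7 NOR N11 = True NOR True = False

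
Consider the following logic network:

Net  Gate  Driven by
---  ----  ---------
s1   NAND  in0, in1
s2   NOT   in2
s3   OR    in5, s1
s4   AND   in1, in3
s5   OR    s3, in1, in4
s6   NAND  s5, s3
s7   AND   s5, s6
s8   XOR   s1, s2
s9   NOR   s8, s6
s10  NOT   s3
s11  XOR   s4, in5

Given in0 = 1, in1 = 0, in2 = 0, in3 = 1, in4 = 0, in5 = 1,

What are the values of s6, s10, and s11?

s1 = in0 NAND in1 = 1 NAND 0 = 1
s3 = in5 OR s1 = 1 OR 1 = 1
s4 = in1 AND in3 = 0 AND 1 = 0
s5 = s3 OR in1 OR in4 = 1 OR 0 OR 0 = 1
s6 = s5 NAND s3 = 1 NAND 1 = 0
s10 = NOT s3 = NOT 1 = 0
s11 = s4 XOR in5 = 0 XOR 1 = 1

s6 = 0, s10 = 0, s11 = 1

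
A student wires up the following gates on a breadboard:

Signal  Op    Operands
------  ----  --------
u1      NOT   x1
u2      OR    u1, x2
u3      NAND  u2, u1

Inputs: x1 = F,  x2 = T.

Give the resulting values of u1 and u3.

u1 = NOT x1 = NOT F = T
u2 = u1 OR x2 = T OR T = T
u3 = u2 NAND u1 = T NAND T = F

u1 = T  u3 = F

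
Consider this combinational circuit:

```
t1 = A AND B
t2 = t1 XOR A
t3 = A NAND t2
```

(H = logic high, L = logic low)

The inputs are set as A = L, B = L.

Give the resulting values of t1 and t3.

t1 = L, t3 = H

t1 = A AND B = L AND L = L
t2 = t1 XOR A = L XOR L = L
t3 = A NAND t2 = L NAND L = H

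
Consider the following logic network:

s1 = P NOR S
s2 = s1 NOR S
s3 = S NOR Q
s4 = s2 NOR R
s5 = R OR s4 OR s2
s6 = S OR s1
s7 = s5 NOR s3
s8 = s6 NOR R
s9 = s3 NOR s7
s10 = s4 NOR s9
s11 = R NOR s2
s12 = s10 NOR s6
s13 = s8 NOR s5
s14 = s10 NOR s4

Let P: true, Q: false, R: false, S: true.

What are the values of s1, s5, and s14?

s1 = P NOR S = true NOR true = false
s2 = s1 NOR S = false NOR true = false
s3 = S NOR Q = true NOR false = false
s4 = s2 NOR R = false NOR false = true
s5 = R OR s4 OR s2 = false OR true OR false = true
s7 = s5 NOR s3 = true NOR false = false
s9 = s3 NOR s7 = false NOR false = true
s10 = s4 NOR s9 = true NOR true = false
s14 = s10 NOR s4 = false NOR true = false

s1 = false  s5 = true  s14 = false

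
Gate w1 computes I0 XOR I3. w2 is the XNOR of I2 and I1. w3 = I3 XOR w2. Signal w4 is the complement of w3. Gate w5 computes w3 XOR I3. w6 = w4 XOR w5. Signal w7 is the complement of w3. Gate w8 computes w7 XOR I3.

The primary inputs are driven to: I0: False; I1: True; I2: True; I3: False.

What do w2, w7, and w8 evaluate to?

w2 = True, w7 = False, w8 = False

w2 = I2 XNOR I1 = True XNOR True = True
w3 = I3 XOR w2 = False XOR True = True
w7 = NOT w3 = NOT True = False
w8 = w7 XOR I3 = False XOR False = False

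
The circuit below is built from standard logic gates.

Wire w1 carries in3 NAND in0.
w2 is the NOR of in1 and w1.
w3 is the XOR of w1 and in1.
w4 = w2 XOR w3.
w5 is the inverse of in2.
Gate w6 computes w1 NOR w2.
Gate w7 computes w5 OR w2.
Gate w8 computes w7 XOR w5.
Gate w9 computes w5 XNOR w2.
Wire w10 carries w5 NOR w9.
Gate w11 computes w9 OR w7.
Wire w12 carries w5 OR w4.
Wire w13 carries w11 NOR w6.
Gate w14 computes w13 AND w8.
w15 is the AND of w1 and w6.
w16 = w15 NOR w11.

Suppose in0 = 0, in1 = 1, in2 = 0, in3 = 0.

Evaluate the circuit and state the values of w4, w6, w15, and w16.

w1 = in3 NAND in0 = 0 NAND 0 = 1
w2 = in1 NOR w1 = 1 NOR 1 = 0
w3 = w1 XOR in1 = 1 XOR 1 = 0
w4 = w2 XOR w3 = 0 XOR 0 = 0
w5 = NOT in2 = NOT 0 = 1
w6 = w1 NOR w2 = 1 NOR 0 = 0
w7 = w5 OR w2 = 1 OR 0 = 1
w9 = w5 XNOR w2 = 1 XNOR 0 = 0
w11 = w9 OR w7 = 0 OR 1 = 1
w15 = w1 AND w6 = 1 AND 0 = 0
w16 = w15 NOR w11 = 0 NOR 1 = 0

w4 = 0  w6 = 0  w15 = 0  w16 = 0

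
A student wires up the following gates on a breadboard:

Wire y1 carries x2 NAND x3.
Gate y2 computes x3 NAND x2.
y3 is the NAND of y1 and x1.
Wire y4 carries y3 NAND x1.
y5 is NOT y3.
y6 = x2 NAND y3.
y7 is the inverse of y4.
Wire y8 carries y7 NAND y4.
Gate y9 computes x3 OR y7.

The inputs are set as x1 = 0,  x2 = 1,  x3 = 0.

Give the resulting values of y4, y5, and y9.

y1 = x2 NAND x3 = 1 NAND 0 = 1
y3 = y1 NAND x1 = 1 NAND 0 = 1
y4 = y3 NAND x1 = 1 NAND 0 = 1
y5 = NOT y3 = NOT 1 = 0
y7 = NOT y4 = NOT 1 = 0
y9 = x3 OR y7 = 0 OR 0 = 0

y4 = 1  y5 = 0  y9 = 0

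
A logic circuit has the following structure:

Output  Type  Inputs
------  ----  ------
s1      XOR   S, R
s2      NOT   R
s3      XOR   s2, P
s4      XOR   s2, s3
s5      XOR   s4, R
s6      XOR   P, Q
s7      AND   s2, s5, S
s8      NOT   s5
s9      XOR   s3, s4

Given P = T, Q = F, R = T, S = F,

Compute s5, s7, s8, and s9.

s5 = F  s7 = F  s8 = T  s9 = F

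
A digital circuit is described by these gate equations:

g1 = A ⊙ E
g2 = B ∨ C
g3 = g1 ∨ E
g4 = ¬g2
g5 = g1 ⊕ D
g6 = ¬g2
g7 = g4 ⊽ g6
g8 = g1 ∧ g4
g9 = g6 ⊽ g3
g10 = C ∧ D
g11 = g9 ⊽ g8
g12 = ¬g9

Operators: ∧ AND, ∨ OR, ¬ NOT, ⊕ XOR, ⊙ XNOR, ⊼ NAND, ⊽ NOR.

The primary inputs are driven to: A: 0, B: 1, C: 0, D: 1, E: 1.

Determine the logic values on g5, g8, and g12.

g5 = 1  g8 = 0  g12 = 1

g1 = A XNOR E = 0 XNOR 1 = 0
g2 = B OR C = 1 OR 0 = 1
g3 = g1 OR E = 0 OR 1 = 1
g4 = NOT g2 = NOT 1 = 0
g5 = g1 XOR D = 0 XOR 1 = 1
g6 = NOT g2 = NOT 1 = 0
g8 = g1 AND g4 = 0 AND 0 = 0
g9 = g6 NOR g3 = 0 NOR 1 = 0
g12 = NOT g9 = NOT 0 = 1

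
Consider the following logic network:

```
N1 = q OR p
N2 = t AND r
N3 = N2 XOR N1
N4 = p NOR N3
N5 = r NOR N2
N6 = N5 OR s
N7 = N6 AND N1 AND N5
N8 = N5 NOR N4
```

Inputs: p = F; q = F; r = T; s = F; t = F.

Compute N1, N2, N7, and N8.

N1 = F  N2 = F  N7 = F  N8 = F

N1 = q OR p = F OR F = F
N2 = t AND r = F AND T = F
N3 = N2 XOR N1 = F XOR F = F
N4 = p NOR N3 = F NOR F = T
N5 = r NOR N2 = T NOR F = F
N6 = N5 OR s = F OR F = F
N7 = N6 AND N1 AND N5 = F AND F AND F = F
N8 = N5 NOR N4 = F NOR T = F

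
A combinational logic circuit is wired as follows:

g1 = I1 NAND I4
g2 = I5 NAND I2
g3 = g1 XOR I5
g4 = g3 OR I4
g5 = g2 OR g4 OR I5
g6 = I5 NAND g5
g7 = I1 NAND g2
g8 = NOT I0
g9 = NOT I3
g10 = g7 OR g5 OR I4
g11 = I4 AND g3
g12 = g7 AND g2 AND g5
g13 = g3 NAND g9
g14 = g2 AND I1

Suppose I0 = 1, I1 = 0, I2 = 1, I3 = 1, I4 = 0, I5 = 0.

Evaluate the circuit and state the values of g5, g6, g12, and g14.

g1 = I1 NAND I4 = 0 NAND 0 = 1
g2 = I5 NAND I2 = 0 NAND 1 = 1
g3 = g1 XOR I5 = 1 XOR 0 = 1
g4 = g3 OR I4 = 1 OR 0 = 1
g5 = g2 OR g4 OR I5 = 1 OR 1 OR 0 = 1
g6 = I5 NAND g5 = 0 NAND 1 = 1
g7 = I1 NAND g2 = 0 NAND 1 = 1
g12 = g7 AND g2 AND g5 = 1 AND 1 AND 1 = 1
g14 = g2 AND I1 = 1 AND 0 = 0

g5 = 1, g6 = 1, g12 = 1, g14 = 0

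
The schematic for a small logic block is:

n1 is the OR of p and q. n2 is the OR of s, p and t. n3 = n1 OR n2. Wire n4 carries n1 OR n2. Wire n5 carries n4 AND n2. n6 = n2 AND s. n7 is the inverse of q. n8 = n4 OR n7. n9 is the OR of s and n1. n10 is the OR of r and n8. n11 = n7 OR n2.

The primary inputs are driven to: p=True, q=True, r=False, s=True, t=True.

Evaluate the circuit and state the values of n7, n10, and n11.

n1 = p OR q = True OR True = True
n2 = s OR p OR t = True OR True OR True = True
n4 = n1 OR n2 = True OR True = True
n7 = NOT q = NOT True = False
n8 = n4 OR n7 = True OR False = True
n10 = r OR n8 = False OR True = True
n11 = n7 OR n2 = False OR True = True

n7 = False, n10 = True, n11 = True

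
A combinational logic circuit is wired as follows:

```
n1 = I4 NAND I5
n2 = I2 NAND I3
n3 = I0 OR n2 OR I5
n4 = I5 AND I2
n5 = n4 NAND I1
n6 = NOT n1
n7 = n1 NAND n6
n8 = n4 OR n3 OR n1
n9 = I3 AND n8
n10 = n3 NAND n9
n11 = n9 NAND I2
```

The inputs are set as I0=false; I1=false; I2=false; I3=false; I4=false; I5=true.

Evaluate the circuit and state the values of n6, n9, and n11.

n6 = false  n9 = false  n11 = true

n1 = I4 NAND I5 = false NAND true = true
n2 = I2 NAND I3 = false NAND false = true
n3 = I0 OR n2 OR I5 = false OR true OR true = true
n4 = I5 AND I2 = true AND false = false
n6 = NOT n1 = NOT true = false
n8 = n4 OR n3 OR n1 = false OR true OR true = true
n9 = I3 AND n8 = false AND true = false
n11 = n9 NAND I2 = false NAND false = true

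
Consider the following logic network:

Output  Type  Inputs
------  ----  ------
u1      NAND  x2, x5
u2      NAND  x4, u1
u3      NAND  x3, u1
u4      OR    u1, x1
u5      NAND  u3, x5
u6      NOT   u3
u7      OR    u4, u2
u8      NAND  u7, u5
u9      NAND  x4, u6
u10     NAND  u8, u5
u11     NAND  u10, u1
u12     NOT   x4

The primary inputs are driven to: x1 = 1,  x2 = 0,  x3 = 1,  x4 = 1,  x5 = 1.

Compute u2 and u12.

u1 = x2 NAND x5 = 0 NAND 1 = 1
u2 = x4 NAND u1 = 1 NAND 1 = 0
u12 = NOT x4 = NOT 1 = 0

u2 = 0, u12 = 0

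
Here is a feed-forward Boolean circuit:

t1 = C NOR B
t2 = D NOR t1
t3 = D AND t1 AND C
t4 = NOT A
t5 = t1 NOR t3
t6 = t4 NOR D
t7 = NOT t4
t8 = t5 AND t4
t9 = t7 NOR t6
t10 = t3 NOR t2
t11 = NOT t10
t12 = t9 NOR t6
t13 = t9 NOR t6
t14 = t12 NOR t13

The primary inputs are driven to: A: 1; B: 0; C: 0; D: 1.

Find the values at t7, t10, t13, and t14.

t7 = 1  t10 = 1  t13 = 1  t14 = 0

t1 = C NOR B = 0 NOR 0 = 1
t2 = D NOR t1 = 1 NOR 1 = 0
t3 = D AND t1 AND C = 1 AND 1 AND 0 = 0
t4 = NOT A = NOT 1 = 0
t6 = t4 NOR D = 0 NOR 1 = 0
t7 = NOT t4 = NOT 0 = 1
t9 = t7 NOR t6 = 1 NOR 0 = 0
t10 = t3 NOR t2 = 0 NOR 0 = 1
t12 = t9 NOR t6 = 0 NOR 0 = 1
t13 = t9 NOR t6 = 0 NOR 0 = 1
t14 = t12 NOR t13 = 1 NOR 1 = 0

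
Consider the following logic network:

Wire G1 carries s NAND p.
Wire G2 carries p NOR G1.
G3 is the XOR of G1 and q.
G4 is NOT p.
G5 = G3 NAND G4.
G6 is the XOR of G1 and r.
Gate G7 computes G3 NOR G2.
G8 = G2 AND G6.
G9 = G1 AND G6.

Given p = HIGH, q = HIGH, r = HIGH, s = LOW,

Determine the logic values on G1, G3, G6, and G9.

G1 = s NAND p = LOW NAND HIGH = HIGH
G3 = G1 XOR q = HIGH XOR HIGH = LOW
G6 = G1 XOR r = HIGH XOR HIGH = LOW
G9 = G1 AND G6 = HIGH AND LOW = LOW

G1 = HIGH, G3 = LOW, G6 = LOW, G9 = LOW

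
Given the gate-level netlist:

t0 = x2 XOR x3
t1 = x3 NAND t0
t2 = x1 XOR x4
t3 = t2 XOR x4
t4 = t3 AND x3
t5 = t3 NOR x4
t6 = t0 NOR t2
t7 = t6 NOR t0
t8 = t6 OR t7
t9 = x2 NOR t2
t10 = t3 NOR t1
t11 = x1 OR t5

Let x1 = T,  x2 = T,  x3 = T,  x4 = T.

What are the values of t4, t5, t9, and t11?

t4 = T, t5 = F, t9 = F, t11 = T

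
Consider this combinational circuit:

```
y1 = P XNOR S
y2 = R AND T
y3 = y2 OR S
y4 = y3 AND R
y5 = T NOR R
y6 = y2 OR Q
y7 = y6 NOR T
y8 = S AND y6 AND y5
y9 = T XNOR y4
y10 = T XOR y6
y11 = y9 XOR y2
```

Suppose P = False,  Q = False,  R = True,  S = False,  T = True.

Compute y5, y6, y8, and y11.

y2 = R AND T = True AND True = True
y3 = y2 OR S = True OR False = True
y4 = y3 AND R = True AND True = True
y5 = T NOR R = True NOR True = False
y6 = y2 OR Q = True OR False = True
y8 = S AND y6 AND y5 = False AND True AND False = False
y9 = T XNOR y4 = True XNOR True = True
y11 = y9 XOR y2 = True XOR True = False

y5 = False, y6 = True, y8 = False, y11 = False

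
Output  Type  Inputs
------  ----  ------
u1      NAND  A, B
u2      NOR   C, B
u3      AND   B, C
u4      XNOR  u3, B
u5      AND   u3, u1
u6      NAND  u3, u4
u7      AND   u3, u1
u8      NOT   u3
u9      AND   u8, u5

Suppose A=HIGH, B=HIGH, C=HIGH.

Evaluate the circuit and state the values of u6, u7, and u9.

u1 = A NAND B = HIGH NAND HIGH = LOW
u3 = B AND C = HIGH AND HIGH = HIGH
u4 = u3 XNOR B = HIGH XNOR HIGH = HIGH
u5 = u3 AND u1 = HIGH AND LOW = LOW
u6 = u3 NAND u4 = HIGH NAND HIGH = LOW
u7 = u3 AND u1 = HIGH AND LOW = LOW
u8 = NOT u3 = NOT HIGH = LOW
u9 = u8 AND u5 = LOW AND LOW = LOW

u6 = LOW  u7 = LOW  u9 = LOW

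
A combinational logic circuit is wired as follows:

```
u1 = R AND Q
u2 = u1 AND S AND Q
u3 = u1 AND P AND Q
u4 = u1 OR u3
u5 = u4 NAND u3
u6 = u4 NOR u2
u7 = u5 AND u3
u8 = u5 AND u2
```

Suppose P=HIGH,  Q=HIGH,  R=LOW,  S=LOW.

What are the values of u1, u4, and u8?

u1 = LOW, u4 = LOW, u8 = LOW

u1 = R AND Q = LOW AND HIGH = LOW
u2 = u1 AND S AND Q = LOW AND LOW AND HIGH = LOW
u3 = u1 AND P AND Q = LOW AND HIGH AND HIGH = LOW
u4 = u1 OR u3 = LOW OR LOW = LOW
u5 = u4 NAND u3 = LOW NAND LOW = HIGH
u8 = u5 AND u2 = HIGH AND LOW = LOW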